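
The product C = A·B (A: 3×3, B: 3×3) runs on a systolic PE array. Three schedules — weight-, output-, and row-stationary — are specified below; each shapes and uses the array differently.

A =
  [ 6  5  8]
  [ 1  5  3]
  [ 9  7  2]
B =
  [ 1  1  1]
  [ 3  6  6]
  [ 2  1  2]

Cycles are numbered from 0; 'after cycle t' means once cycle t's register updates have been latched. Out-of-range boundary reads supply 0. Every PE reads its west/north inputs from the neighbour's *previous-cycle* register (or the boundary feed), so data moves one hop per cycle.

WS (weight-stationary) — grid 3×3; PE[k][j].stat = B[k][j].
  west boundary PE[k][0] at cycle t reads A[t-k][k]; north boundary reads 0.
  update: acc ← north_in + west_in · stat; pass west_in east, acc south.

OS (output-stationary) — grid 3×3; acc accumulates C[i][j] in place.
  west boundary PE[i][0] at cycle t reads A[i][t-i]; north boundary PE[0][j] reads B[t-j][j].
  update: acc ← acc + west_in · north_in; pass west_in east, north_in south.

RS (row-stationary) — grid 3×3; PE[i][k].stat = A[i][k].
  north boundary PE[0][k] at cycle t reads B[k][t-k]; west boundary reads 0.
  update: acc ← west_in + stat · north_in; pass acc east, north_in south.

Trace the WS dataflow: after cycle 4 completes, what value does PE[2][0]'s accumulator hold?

WS (3×3). Following PE[2][0] plus its west/north inputs:
  after 0 — PE[1][0] acc=0, pass-E 0, pass-S 0
  after 0 — PE[2][0] acc=0, pass-E 0, pass-S 0
  after 1 — PE[1][0] acc=21, pass-E 5, pass-S 21
  after 1 — PE[2][0] acc=0, pass-E 0, pass-S 0
  after 2 — PE[1][0] acc=16, pass-E 5, pass-S 16
  after 2 — PE[2][0] acc=37, pass-E 8, pass-S 37
  after 3 — PE[1][0] acc=30, pass-E 7, pass-S 30
  after 3 — PE[2][0] acc=22, pass-E 3, pass-S 22
  after 4 — PE[1][0] acc=0, pass-E 0, pass-S 0
  after 4 — PE[2][0] acc=34, pass-E 2, pass-S 34

PE[2][0].acc = 34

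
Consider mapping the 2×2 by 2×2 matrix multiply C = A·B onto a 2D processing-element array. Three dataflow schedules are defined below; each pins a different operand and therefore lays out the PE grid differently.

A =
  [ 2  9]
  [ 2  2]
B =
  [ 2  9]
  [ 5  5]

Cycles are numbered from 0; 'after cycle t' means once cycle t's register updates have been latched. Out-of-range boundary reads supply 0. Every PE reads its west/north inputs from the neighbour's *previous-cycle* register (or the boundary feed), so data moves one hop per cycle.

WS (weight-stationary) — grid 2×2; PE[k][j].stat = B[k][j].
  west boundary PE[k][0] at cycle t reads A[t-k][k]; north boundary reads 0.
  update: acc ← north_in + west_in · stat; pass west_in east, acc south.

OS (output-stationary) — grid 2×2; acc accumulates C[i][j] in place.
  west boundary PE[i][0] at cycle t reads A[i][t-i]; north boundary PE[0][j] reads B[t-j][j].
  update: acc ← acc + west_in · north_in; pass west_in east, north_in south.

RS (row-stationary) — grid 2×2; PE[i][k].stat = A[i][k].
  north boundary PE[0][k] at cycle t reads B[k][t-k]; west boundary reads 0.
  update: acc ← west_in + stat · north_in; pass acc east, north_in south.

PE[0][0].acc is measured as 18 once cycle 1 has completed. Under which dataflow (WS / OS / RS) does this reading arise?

dataflow = RS

WS [2×2] PE[0][0] across cycles:
  [0] (0,0) acc=4 (h:2 v:4)
  [1] (0,0) acc=4 (h:2 v:4)
OS [2×2] PE[0][0] across cycles:
  [0] (0,0) acc=4 (h:2 v:2)
  [1] (0,0) acc=49 (h:9 v:5)
RS [2×2] PE[0][0] across cycles:
  [0] (0,0) acc=4 (h:4 v:2)
  [1] (0,0) acc=18 (h:18 v:9)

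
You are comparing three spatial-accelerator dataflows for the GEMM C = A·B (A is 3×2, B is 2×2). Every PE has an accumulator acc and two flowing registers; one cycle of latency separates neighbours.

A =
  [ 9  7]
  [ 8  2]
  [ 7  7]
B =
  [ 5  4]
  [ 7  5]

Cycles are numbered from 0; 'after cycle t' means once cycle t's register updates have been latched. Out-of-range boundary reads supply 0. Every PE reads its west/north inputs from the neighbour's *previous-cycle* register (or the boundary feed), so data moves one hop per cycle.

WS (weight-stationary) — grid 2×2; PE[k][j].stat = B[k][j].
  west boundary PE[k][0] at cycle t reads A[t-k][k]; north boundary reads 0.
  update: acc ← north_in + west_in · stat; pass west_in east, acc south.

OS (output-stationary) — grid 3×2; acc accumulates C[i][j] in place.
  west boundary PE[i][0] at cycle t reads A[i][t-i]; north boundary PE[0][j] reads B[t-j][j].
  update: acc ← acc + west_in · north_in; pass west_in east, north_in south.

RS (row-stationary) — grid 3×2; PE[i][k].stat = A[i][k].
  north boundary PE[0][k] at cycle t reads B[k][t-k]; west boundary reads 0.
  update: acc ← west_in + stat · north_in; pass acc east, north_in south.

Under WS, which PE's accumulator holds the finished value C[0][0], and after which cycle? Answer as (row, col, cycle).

WS — PE[1][0] is where C[0][0] collects:
  t=0 PE[1][0]: acc=0 h=0 v=0
  t=1 PE[1][0]: acc=94 h=7 v=94

(row, col, cycle) = (1, 0, 1)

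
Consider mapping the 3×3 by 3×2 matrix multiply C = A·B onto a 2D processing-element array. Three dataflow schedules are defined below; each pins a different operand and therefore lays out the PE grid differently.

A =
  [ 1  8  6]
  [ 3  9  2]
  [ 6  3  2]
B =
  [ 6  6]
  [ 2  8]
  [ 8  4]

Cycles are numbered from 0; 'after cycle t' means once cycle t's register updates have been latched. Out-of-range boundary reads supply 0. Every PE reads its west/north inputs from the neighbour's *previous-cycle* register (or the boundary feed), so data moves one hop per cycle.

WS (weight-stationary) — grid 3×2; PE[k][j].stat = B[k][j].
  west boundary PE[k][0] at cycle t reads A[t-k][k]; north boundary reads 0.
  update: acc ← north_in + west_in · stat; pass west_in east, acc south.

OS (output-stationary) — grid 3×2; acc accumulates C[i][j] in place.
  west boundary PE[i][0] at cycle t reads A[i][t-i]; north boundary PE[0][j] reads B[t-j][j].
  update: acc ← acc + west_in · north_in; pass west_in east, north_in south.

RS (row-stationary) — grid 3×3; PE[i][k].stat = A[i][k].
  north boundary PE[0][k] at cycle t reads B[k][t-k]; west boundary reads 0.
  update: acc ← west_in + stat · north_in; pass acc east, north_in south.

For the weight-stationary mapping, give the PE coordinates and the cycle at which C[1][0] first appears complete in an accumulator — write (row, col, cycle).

WS: C[1][0] accumulates in PE[2][0]:
  [0] (2,0) acc=0 (h:0 v:0)
  [1] (2,0) acc=0 (h:0 v:0)
  [2] (2,0) acc=70 (h:6 v:70)
  [3] (2,0) acc=52 (h:2 v:52)

(row, col, cycle) = (2, 0, 3)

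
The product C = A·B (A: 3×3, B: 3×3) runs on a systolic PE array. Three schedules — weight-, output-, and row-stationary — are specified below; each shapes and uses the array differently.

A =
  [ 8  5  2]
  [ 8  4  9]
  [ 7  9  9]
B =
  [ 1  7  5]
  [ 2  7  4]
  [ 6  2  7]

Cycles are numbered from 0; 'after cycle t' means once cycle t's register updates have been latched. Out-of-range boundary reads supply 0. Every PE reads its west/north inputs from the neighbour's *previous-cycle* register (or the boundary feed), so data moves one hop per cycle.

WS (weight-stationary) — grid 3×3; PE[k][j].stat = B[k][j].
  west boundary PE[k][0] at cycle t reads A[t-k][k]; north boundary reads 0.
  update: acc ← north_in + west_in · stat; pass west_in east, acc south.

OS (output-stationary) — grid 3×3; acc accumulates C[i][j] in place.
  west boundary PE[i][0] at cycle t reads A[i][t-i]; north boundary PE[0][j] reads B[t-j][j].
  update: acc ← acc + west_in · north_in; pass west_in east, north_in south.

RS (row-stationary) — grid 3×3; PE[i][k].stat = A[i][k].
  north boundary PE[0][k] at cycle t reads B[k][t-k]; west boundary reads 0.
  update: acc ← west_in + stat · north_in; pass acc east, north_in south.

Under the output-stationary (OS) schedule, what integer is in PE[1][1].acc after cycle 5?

PE[1][1].acc = 102

OS on a 3×3 grid — tracing PE[1][1] and its feeders:
  c0 r0c1: 0 / 0 / 0
  c0 r1c0: 0 / 0 / 0
  c0 r1c1: 0 / 0 / 0
  c1 r0c1: 56 / 8 / 7
  c1 r1c0: 8 / 8 / 1
  c1 r1c1: 0 / 0 / 0
  c2 r0c1: 91 / 5 / 7
  c2 r1c0: 16 / 4 / 2
  c2 r1c1: 56 / 8 / 7
  c3 r0c1: 95 / 2 / 2
  c3 r1c0: 70 / 9 / 6
  c3 r1c1: 84 / 4 / 7
  c4 r0c1: 95 / 0 / 0
  c4 r1c0: 70 / 0 / 0
  c4 r1c1: 102 / 9 / 2
  c5 r0c1: 95 / 0 / 0
  c5 r1c0: 70 / 0 / 0
  c5 r1c1: 102 / 0 / 0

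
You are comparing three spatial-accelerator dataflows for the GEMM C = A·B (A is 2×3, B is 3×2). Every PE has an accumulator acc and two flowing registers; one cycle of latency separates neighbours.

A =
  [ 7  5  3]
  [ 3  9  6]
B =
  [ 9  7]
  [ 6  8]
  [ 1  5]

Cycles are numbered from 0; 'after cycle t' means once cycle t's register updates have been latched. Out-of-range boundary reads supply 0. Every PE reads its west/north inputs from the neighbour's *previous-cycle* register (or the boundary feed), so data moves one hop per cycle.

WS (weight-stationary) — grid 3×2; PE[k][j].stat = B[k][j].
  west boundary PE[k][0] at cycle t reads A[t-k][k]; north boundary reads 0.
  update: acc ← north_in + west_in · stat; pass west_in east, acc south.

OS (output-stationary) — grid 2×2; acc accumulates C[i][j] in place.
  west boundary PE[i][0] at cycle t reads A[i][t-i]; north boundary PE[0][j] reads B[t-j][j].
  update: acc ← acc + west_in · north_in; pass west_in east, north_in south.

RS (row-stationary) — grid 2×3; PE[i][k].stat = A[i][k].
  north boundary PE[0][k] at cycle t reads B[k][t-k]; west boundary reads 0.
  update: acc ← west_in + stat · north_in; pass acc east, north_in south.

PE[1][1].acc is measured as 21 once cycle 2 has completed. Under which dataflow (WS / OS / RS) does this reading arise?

dataflow = OS

WS (3×2 grid), PE[1][1]:
  @0  [1,1]  acc 0  |  →0  ↓0
  @1  [1,1]  acc 0  |  →0  ↓0
  @2  [1,1]  acc 89  |  →5  ↓89
OS (2×2 grid), PE[1][1]:
  @0  [1,1]  acc 0  |  →0  ↓0
  @1  [1,1]  acc 0  |  →0  ↓0
  @2  [1,1]  acc 21  |  →3  ↓7
RS (2×3 grid), PE[1][1]:
  @0  [1,1]  acc 0  |  →0  ↓0
  @1  [1,1]  acc 0  |  →0  ↓0
  @2  [1,1]  acc 81  |  →81  ↓6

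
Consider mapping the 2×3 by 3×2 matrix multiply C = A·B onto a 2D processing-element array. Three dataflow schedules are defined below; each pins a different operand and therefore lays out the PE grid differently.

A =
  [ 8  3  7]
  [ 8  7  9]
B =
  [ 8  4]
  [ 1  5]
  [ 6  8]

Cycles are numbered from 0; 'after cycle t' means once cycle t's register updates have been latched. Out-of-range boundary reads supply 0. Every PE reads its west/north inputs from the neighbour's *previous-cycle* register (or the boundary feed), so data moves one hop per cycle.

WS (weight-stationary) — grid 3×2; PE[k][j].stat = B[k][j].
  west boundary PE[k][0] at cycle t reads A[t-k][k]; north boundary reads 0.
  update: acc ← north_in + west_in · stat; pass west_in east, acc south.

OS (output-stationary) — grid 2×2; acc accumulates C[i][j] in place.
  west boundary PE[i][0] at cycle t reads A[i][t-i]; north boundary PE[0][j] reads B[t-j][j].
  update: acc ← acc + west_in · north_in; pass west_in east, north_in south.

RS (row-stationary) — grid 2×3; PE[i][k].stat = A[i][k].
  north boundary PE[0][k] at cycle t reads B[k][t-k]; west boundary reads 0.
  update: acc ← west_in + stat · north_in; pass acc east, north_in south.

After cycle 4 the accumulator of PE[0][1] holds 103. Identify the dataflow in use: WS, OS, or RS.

Under WS (3×2), PE[0][1]:
  after 0 — PE[0][1] acc=0, pass-E 0, pass-S 0
  after 1 — PE[0][1] acc=32, pass-E 8, pass-S 32
  after 2 — PE[0][1] acc=32, pass-E 8, pass-S 32
  after 3 — PE[0][1] acc=0, pass-E 0, pass-S 0
  after 4 — PE[0][1] acc=0, pass-E 0, pass-S 0
Under OS (2×2), PE[0][1]:
  after 0 — PE[0][1] acc=0, pass-E 0, pass-S 0
  after 1 — PE[0][1] acc=32, pass-E 8, pass-S 4
  after 2 — PE[0][1] acc=47, pass-E 3, pass-S 5
  after 3 — PE[0][1] acc=103, pass-E 7, pass-S 8
  after 4 — PE[0][1] acc=103, pass-E 0, pass-S 0
Under RS (2×3), PE[0][1]:
  after 0 — PE[0][1] acc=0, pass-E 0, pass-S 0
  after 1 — PE[0][1] acc=67, pass-E 67, pass-S 1
  after 2 — PE[0][1] acc=47, pass-E 47, pass-S 5
  after 3 — PE[0][1] acc=0, pass-E 0, pass-S 0
  after 4 — PE[0][1] acc=0, pass-E 0, pass-S 0

dataflow = OS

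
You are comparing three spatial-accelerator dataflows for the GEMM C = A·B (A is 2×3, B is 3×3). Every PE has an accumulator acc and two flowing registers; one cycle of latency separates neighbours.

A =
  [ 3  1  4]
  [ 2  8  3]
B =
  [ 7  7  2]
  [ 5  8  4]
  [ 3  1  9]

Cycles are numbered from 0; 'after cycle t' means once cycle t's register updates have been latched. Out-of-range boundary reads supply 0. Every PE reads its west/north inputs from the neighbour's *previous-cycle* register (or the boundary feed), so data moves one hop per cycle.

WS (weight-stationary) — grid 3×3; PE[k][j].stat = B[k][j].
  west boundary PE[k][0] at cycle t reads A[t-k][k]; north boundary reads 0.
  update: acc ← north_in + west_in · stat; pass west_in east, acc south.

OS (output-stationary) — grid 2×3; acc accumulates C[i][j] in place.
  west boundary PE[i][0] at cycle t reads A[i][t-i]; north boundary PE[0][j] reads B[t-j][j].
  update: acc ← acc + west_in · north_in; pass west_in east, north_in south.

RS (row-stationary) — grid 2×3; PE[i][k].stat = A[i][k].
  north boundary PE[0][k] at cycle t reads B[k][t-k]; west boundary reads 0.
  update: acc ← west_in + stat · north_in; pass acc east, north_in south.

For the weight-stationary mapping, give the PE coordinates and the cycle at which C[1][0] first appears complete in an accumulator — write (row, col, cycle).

(row, col, cycle) = (2, 0, 3)

Under WS, C[1][0] lands at PE[2][0]:
  t=0 PE[2][0]: acc=0 h=0 v=0
  t=1 PE[2][0]: acc=0 h=0 v=0
  t=2 PE[2][0]: acc=38 h=4 v=38
  t=3 PE[2][0]: acc=63 h=3 v=63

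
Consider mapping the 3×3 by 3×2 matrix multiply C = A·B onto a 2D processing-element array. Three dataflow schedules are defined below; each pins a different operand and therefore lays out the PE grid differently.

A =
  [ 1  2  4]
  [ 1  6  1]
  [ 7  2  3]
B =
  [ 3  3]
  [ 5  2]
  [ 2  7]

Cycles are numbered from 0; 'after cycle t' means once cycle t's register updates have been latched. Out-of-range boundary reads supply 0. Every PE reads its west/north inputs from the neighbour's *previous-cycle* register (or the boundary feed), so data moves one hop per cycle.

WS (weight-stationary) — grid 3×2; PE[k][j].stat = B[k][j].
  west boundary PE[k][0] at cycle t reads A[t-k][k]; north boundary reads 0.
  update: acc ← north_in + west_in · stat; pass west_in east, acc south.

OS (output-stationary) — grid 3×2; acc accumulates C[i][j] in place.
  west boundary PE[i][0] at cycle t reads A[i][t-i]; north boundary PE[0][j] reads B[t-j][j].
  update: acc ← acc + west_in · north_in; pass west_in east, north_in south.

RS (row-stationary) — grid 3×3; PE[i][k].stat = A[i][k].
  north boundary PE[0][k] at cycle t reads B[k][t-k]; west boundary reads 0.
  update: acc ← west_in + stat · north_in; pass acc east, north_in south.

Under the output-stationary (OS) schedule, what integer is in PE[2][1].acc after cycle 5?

PE[2][1].acc = 46

OS (3×2). Following PE[2][1] plus its west/north inputs:
  [0] (1,1) acc=0 (h:0 v:0)
  [0] (2,0) acc=0 (h:0 v:0)
  [0] (2,1) acc=0 (h:0 v:0)
  [1] (1,1) acc=0 (h:0 v:0)
  [1] (2,0) acc=0 (h:0 v:0)
  [1] (2,1) acc=0 (h:0 v:0)
  [2] (1,1) acc=3 (h:1 v:3)
  [2] (2,0) acc=21 (h:7 v:3)
  [2] (2,1) acc=0 (h:0 v:0)
  [3] (1,1) acc=15 (h:6 v:2)
  [3] (2,0) acc=31 (h:2 v:5)
  [3] (2,1) acc=21 (h:7 v:3)
  [4] (1,1) acc=22 (h:1 v:7)
  [4] (2,0) acc=37 (h:3 v:2)
  [4] (2,1) acc=25 (h:2 v:2)
  [5] (1,1) acc=22 (h:0 v:0)
  [5] (2,0) acc=37 (h:0 v:0)
  [5] (2,1) acc=46 (h:3 v:7)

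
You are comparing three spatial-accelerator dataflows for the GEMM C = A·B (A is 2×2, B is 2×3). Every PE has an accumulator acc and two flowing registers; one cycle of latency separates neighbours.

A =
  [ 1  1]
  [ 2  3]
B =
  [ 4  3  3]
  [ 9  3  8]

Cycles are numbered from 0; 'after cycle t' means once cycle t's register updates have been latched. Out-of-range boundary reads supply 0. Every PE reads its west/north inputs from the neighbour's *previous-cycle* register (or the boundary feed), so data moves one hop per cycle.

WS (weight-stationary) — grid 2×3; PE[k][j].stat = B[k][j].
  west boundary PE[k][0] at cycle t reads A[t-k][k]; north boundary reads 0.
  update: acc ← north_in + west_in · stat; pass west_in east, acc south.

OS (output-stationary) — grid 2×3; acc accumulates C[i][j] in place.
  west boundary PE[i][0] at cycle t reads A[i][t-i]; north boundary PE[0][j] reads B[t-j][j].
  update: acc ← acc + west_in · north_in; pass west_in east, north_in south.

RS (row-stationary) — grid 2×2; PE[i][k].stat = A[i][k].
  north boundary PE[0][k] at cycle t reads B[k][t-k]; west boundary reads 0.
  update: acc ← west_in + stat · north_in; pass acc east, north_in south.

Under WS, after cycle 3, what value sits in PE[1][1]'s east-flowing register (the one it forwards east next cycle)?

register = 3

WS on a 2×3 grid — tracing PE[1][1] and its feeders:
  @0  [0,1]  acc 0  |  →0  ↓0
  @0  [1,0]  acc 0  |  →0  ↓0
  @0  [1,1]  acc 0  |  →0  ↓0
  @1  [0,1]  acc 3  |  →1  ↓3
  @1  [1,0]  acc 13  |  →1  ↓13
  @1  [1,1]  acc 0  |  →0  ↓0
  @2  [0,1]  acc 6  |  →2  ↓6
  @2  [1,0]  acc 35  |  →3  ↓35
  @2  [1,1]  acc 6  |  →1  ↓6
  @3  [0,1]  acc 0  |  →0  ↓0
  @3  [1,0]  acc 0  |  →0  ↓0
  @3  [1,1]  acc 15  |  →3  ↓15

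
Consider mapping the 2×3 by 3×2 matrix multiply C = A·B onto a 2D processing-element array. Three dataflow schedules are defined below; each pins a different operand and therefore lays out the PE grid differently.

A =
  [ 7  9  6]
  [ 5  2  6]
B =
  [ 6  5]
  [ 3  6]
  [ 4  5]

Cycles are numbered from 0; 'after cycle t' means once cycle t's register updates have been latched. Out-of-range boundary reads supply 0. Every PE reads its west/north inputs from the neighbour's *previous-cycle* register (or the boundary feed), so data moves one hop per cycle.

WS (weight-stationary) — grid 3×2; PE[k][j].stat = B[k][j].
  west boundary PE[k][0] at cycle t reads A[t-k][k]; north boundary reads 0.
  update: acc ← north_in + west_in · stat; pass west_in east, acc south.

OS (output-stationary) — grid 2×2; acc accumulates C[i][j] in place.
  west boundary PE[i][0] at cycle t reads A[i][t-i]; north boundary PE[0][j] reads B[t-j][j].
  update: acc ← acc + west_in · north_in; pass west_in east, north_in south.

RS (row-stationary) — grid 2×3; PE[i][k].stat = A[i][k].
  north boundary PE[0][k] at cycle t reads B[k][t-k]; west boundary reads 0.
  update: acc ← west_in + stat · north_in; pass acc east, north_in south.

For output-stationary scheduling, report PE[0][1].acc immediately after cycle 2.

PE[0][1].acc = 89

OS (2×2). Following PE[0][1] plus its west/north inputs:
  0: (0,0).acc=42  regs=<7,6>
  0: (0,1).acc=0  regs=<0,0>
  1: (0,0).acc=69  regs=<9,3>
  1: (0,1).acc=35  regs=<7,5>
  2: (0,0).acc=93  regs=<6,4>
  2: (0,1).acc=89  regs=<9,6>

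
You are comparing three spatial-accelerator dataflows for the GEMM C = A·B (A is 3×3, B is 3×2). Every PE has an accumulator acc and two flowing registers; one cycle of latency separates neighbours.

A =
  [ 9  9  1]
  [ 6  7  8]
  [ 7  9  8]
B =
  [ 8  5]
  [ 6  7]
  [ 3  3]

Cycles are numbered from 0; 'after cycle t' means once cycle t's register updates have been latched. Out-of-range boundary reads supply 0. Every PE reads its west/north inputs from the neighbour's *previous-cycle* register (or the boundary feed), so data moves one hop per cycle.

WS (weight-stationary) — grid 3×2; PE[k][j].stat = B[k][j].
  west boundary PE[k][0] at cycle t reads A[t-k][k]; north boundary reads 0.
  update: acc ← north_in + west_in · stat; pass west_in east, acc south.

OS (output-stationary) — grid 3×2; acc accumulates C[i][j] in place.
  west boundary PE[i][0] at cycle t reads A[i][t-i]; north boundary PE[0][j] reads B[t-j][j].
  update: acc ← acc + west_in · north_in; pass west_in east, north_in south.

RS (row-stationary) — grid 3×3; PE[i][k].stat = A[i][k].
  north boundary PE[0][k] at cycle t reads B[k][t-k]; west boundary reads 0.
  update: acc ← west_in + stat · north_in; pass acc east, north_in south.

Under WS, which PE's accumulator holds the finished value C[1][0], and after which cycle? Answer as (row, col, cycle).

(row, col, cycle) = (2, 0, 3)

Under WS, C[1][0] lands at PE[2][0]:
  @0  [2,0]  acc 0  |  →0  ↓0
  @1  [2,0]  acc 0  |  →0  ↓0
  @2  [2,0]  acc 129  |  →1  ↓129
  @3  [2,0]  acc 114  |  →8  ↓114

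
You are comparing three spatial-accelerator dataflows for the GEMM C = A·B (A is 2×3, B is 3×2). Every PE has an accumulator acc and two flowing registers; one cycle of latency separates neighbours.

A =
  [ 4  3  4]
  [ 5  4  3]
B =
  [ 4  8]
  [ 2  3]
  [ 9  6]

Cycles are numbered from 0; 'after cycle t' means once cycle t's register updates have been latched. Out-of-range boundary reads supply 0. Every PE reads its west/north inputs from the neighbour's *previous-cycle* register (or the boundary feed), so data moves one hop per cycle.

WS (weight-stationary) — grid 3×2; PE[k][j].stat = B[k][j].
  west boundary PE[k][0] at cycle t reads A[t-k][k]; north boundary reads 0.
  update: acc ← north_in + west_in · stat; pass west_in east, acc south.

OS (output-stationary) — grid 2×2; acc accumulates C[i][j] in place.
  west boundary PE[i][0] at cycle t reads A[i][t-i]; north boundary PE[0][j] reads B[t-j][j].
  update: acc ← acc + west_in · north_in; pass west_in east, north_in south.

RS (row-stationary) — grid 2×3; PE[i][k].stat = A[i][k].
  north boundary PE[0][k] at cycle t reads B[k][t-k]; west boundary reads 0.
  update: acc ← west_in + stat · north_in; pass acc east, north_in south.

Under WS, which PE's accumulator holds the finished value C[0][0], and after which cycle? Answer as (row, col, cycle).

WS: C[0][0] accumulates in PE[2][0]:
  cycle 0: PE[2][0] → acc 0, east 0, south 0
  cycle 1: PE[2][0] → acc 0, east 0, south 0
  cycle 2: PE[2][0] → acc 58, east 4, south 58

(row, col, cycle) = (2, 0, 2)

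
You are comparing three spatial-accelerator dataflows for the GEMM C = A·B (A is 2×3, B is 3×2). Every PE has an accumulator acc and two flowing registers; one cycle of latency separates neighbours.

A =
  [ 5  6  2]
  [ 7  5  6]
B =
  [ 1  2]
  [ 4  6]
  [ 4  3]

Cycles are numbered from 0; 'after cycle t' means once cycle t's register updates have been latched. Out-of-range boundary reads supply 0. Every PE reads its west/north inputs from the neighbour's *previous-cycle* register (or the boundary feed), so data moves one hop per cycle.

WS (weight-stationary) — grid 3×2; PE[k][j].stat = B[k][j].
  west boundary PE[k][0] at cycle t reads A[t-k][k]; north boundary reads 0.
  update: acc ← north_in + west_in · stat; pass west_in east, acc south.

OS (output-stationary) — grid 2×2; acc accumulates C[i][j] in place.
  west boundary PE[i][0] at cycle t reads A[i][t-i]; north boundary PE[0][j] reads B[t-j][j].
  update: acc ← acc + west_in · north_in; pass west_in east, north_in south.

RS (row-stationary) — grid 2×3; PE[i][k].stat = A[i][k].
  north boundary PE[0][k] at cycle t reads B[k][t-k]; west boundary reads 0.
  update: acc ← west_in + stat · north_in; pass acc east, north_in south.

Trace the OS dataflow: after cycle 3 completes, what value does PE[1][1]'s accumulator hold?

OS (2×2). Following PE[1][1] plus its west/north inputs:
  [0] (0,1) acc=0 (h:0 v:0)
  [0] (1,0) acc=0 (h:0 v:0)
  [0] (1,1) acc=0 (h:0 v:0)
  [1] (0,1) acc=10 (h:5 v:2)
  [1] (1,0) acc=7 (h:7 v:1)
  [1] (1,1) acc=0 (h:0 v:0)
  [2] (0,1) acc=46 (h:6 v:6)
  [2] (1,0) acc=27 (h:5 v:4)
  [2] (1,1) acc=14 (h:7 v:2)
  [3] (0,1) acc=52 (h:2 v:3)
  [3] (1,0) acc=51 (h:6 v:4)
  [3] (1,1) acc=44 (h:5 v:6)

PE[1][1].acc = 44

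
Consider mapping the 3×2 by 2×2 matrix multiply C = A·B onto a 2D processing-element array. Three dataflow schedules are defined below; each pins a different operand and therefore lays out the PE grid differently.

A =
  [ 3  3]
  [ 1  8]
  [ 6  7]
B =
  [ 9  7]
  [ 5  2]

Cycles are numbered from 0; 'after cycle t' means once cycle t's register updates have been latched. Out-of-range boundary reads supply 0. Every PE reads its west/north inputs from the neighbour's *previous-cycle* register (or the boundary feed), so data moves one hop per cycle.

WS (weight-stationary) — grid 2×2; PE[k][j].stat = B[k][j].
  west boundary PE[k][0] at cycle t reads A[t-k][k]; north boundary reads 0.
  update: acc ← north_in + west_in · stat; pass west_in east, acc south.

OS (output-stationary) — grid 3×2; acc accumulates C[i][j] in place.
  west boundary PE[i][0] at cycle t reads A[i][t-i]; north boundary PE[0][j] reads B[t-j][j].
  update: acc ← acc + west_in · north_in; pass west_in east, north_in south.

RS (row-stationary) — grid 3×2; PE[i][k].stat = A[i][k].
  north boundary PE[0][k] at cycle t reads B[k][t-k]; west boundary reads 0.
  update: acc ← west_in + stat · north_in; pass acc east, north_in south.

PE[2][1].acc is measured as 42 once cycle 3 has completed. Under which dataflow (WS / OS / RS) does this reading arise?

WS (2×2): PE[2][1] does not exist.
Under OS (3×2), PE[2][1]:
  t=0 PE[2][1]: acc=0 h=0 v=0
  t=1 PE[2][1]: acc=0 h=0 v=0
  t=2 PE[2][1]: acc=0 h=0 v=0
  t=3 PE[2][1]: acc=42 h=6 v=7
Under RS (3×2), PE[2][1]:
  t=0 PE[2][1]: acc=0 h=0 v=0
  t=1 PE[2][1]: acc=0 h=0 v=0
  t=2 PE[2][1]: acc=0 h=0 v=0
  t=3 PE[2][1]: acc=89 h=89 v=5

dataflow = OS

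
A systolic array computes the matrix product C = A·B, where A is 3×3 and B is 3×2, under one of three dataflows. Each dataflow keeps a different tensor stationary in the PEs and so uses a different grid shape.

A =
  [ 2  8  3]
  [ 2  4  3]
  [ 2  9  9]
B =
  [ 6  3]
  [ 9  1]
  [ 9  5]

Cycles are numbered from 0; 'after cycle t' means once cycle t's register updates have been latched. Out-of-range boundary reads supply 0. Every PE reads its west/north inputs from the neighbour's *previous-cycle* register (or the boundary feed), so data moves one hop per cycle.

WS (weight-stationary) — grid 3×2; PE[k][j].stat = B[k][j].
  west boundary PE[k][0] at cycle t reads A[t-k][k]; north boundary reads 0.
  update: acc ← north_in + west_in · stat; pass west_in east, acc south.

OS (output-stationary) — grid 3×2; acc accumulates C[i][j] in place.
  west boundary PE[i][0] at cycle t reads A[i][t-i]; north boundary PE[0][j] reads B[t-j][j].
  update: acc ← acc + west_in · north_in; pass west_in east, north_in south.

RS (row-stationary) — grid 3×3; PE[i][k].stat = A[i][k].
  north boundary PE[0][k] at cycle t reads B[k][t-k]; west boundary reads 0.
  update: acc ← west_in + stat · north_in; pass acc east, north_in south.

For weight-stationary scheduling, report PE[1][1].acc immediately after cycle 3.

PE[1][1].acc = 10

WS on a 3×2 grid — tracing PE[1][1] and its feeders:
  @0  [0,1]  acc 0  |  →0  ↓0
  @0  [1,0]  acc 0  |  →0  ↓0
  @0  [1,1]  acc 0  |  →0  ↓0
  @1  [0,1]  acc 6  |  →2  ↓6
  @1  [1,0]  acc 84  |  →8  ↓84
  @1  [1,1]  acc 0  |  →0  ↓0
  @2  [0,1]  acc 6  |  →2  ↓6
  @2  [1,0]  acc 48  |  →4  ↓48
  @2  [1,1]  acc 14  |  →8  ↓14
  @3  [0,1]  acc 6  |  →2  ↓6
  @3  [1,0]  acc 93  |  →9  ↓93
  @3  [1,1]  acc 10  |  →4  ↓10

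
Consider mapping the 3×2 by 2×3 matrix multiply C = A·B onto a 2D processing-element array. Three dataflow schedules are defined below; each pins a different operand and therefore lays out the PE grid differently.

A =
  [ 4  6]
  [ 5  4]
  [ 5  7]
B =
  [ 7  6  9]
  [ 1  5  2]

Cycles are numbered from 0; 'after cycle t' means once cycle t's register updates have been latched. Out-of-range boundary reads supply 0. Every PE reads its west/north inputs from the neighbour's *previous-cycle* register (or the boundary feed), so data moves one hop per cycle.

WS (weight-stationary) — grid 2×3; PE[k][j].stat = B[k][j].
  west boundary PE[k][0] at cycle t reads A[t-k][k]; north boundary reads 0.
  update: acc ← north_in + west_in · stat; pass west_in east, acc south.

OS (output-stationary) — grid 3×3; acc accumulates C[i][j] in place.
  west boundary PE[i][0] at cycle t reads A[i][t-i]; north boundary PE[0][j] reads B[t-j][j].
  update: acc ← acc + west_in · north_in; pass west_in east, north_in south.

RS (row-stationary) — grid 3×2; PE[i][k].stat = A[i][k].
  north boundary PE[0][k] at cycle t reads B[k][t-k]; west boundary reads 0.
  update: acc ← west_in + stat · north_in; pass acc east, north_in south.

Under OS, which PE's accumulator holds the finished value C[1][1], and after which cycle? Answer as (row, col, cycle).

OS: C[1][1] accumulates in PE[1][1]:
  after 0 — PE[1][1] acc=0, pass-E 0, pass-S 0
  after 1 — PE[1][1] acc=0, pass-E 0, pass-S 0
  after 2 — PE[1][1] acc=30, pass-E 5, pass-S 6
  after 3 — PE[1][1] acc=50, pass-E 4, pass-S 5

(row, col, cycle) = (1, 1, 3)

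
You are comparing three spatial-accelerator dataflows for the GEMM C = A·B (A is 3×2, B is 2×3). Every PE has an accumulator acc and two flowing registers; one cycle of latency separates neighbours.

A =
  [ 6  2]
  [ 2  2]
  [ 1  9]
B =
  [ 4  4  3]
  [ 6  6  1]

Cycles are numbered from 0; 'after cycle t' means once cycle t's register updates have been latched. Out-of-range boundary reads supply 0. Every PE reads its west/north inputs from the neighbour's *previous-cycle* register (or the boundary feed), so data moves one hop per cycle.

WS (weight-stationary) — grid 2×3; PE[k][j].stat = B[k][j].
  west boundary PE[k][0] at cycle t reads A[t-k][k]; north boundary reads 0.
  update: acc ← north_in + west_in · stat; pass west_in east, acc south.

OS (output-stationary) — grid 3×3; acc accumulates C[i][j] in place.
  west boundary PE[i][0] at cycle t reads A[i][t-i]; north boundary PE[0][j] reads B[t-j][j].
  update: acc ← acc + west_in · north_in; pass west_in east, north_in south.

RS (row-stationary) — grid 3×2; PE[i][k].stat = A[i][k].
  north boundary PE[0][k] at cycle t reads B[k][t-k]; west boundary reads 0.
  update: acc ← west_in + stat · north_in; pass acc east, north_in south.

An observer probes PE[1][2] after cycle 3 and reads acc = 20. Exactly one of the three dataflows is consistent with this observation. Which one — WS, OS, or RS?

Under WS (2×3), PE[1][2]:
  c0 r1c2: 0 / 0 / 0
  c1 r1c2: 0 / 0 / 0
  c2 r1c2: 0 / 0 / 0
  c3 r1c2: 20 / 2 / 20
Under OS (3×3), PE[1][2]:
  c0 r1c2: 0 / 0 / 0
  c1 r1c2: 0 / 0 / 0
  c2 r1c2: 0 / 0 / 0
  c3 r1c2: 6 / 2 / 3
RS (3×2): PE[1][2] does not exist.

dataflow = WS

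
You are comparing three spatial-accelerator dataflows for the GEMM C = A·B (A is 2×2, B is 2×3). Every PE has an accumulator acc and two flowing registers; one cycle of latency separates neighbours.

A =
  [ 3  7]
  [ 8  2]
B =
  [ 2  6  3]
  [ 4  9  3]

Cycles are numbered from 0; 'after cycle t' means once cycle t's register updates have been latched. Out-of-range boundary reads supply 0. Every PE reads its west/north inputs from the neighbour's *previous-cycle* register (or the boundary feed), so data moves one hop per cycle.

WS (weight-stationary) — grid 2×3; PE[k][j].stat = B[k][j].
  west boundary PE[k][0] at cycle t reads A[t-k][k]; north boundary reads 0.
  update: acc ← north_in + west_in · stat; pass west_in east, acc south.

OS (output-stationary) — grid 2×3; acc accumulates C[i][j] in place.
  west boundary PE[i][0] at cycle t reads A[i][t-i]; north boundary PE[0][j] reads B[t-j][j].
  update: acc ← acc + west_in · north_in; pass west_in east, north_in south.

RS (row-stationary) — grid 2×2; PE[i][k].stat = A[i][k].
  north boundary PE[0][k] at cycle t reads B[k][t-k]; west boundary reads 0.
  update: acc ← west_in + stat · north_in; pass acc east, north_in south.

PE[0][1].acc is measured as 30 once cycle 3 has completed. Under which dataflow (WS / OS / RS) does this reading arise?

WS (2×3 grid), PE[0][1]:
  @0  [0,1]  acc 0  |  →0  ↓0
  @1  [0,1]  acc 18  |  →3  ↓18
  @2  [0,1]  acc 48  |  →8  ↓48
  @3  [0,1]  acc 0  |  →0  ↓0
OS (2×3 grid), PE[0][1]:
  @0  [0,1]  acc 0  |  →0  ↓0
  @1  [0,1]  acc 18  |  →3  ↓6
  @2  [0,1]  acc 81  |  →7  ↓9
  @3  [0,1]  acc 81  |  →0  ↓0
RS (2×2 grid), PE[0][1]:
  @0  [0,1]  acc 0  |  →0  ↓0
  @1  [0,1]  acc 34  |  →34  ↓4
  @2  [0,1]  acc 81  |  →81  ↓9
  @3  [0,1]  acc 30  |  →30  ↓3

dataflow = RS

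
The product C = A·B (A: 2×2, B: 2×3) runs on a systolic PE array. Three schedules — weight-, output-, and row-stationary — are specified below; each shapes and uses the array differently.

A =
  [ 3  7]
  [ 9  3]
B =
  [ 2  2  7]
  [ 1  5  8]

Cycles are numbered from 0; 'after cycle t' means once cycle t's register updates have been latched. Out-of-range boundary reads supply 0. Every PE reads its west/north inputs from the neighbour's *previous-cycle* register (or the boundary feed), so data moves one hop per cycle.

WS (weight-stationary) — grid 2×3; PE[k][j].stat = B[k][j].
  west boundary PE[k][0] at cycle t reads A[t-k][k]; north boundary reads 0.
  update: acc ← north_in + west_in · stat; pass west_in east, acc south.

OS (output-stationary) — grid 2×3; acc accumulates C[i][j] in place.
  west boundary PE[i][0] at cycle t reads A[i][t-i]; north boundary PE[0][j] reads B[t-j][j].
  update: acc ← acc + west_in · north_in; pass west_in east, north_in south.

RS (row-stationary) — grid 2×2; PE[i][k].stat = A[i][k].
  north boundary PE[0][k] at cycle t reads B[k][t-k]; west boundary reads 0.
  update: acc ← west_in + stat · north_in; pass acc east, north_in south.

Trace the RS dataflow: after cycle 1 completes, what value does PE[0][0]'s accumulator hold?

PE[0][0].acc = 6

Tracing RS — 2×2 array, target PE[0][0]:
  [0] (0,0) acc=6 (h:6 v:2)
  [1] (0,0) acc=6 (h:6 v:2)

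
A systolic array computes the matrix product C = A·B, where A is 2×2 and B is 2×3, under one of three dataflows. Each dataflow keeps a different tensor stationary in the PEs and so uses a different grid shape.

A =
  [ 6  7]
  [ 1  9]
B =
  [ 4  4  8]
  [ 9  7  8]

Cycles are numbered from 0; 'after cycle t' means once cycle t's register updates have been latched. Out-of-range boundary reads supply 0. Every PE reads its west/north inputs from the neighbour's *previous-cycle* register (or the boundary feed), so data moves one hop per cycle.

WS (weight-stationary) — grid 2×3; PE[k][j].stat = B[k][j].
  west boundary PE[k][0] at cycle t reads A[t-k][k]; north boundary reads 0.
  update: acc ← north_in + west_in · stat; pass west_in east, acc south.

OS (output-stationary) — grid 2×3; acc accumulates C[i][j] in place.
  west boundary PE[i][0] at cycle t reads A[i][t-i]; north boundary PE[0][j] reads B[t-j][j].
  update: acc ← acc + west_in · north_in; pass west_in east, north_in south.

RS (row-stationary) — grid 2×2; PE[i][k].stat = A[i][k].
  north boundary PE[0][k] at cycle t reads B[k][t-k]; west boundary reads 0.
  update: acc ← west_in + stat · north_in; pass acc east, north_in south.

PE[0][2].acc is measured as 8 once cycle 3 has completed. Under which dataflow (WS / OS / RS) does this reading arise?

— WS: 2×3; PE[0][2] trace:
  c0 r0c2: 0 / 0 / 0
  c1 r0c2: 0 / 0 / 0
  c2 r0c2: 48 / 6 / 48
  c3 r0c2: 8 / 1 / 8
— OS: 2×3; PE[0][2] trace:
  c0 r0c2: 0 / 0 / 0
  c1 r0c2: 0 / 0 / 0
  c2 r0c2: 48 / 6 / 8
  c3 r0c2: 104 / 7 / 8
RS (2×2): PE[0][2] does not exist.

dataflow = WS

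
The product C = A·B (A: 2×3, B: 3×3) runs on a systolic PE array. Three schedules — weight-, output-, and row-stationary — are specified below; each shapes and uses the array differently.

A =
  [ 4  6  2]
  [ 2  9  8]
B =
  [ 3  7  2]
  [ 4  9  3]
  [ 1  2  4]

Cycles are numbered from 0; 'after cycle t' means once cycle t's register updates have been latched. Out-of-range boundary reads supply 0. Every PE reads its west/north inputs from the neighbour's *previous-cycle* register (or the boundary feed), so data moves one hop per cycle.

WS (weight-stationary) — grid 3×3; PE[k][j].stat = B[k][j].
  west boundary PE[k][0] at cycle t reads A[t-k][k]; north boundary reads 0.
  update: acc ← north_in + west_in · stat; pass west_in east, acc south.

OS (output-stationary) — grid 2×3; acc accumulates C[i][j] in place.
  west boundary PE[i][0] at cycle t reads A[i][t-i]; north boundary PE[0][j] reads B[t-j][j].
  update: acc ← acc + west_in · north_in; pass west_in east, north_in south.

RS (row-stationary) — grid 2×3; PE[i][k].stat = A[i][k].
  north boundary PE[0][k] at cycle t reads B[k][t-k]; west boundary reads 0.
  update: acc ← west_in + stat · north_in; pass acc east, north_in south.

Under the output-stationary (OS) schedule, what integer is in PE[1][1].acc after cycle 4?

PE[1][1].acc = 111

Tracing OS — 2×3 array, target PE[1][1]:
  step 0 · PE0,1: acc=0; fwd→0 fwd↓0
  step 0 · PE1,0: acc=0; fwd→0 fwd↓0
  step 0 · PE1,1: acc=0; fwd→0 fwd↓0
  step 1 · PE0,1: acc=28; fwd→4 fwd↓7
  step 1 · PE1,0: acc=6; fwd→2 fwd↓3
  step 1 · PE1,1: acc=0; fwd→0 fwd↓0
  step 2 · PE0,1: acc=82; fwd→6 fwd↓9
  step 2 · PE1,0: acc=42; fwd→9 fwd↓4
  step 2 · PE1,1: acc=14; fwd→2 fwd↓7
  step 3 · PE0,1: acc=86; fwd→2 fwd↓2
  step 3 · PE1,0: acc=50; fwd→8 fwd↓1
  step 3 · PE1,1: acc=95; fwd→9 fwd↓9
  step 4 · PE0,1: acc=86; fwd→0 fwd↓0
  step 4 · PE1,0: acc=50; fwd→0 fwd↓0
  step 4 · PE1,1: acc=111; fwd→8 fwd↓2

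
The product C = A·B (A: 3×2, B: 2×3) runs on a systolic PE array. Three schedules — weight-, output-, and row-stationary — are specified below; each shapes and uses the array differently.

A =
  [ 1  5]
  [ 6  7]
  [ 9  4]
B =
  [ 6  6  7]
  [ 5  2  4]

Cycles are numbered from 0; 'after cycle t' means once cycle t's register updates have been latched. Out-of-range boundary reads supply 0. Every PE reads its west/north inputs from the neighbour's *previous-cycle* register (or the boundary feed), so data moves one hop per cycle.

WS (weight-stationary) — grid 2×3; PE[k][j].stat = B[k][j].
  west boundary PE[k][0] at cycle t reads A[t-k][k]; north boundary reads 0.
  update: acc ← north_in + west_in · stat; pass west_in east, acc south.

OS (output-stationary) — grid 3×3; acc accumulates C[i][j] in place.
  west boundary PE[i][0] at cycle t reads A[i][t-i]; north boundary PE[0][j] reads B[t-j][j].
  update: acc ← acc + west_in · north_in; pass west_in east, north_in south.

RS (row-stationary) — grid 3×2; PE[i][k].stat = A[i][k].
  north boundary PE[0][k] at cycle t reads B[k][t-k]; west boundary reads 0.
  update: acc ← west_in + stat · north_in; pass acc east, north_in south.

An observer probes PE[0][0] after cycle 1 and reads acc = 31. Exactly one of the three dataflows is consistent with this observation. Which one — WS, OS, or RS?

WS [2×3] PE[0][0] across cycles:
  c0 r0c0: 6 / 1 / 6
  c1 r0c0: 36 / 6 / 36
OS [3×3] PE[0][0] across cycles:
  c0 r0c0: 6 / 1 / 6
  c1 r0c0: 31 / 5 / 5
RS [3×2] PE[0][0] across cycles:
  c0 r0c0: 6 / 6 / 6
  c1 r0c0: 6 / 6 / 6

dataflow = OS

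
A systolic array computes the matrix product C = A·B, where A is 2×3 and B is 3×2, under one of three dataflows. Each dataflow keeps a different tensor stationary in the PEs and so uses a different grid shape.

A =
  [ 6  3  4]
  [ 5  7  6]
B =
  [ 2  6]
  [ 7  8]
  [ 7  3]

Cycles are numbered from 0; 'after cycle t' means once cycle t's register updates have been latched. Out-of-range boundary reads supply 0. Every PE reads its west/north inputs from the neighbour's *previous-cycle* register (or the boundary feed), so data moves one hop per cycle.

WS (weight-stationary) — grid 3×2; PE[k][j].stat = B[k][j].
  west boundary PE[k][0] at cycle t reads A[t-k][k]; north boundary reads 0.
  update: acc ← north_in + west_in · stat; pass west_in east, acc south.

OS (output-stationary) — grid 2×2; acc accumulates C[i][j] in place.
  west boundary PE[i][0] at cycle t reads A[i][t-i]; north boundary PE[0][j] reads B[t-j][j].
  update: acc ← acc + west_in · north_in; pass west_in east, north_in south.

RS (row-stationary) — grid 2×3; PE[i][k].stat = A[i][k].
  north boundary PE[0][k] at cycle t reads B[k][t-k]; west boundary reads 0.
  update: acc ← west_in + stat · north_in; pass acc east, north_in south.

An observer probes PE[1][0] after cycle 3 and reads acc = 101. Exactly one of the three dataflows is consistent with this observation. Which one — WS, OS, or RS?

dataflow = OS

WS (3×2 grid), PE[1][0]:
  step 0 · PE1,0: acc=0; fwd→0 fwd↓0
  step 1 · PE1,0: acc=33; fwd→3 fwd↓33
  step 2 · PE1,0: acc=59; fwd→7 fwd↓59
  step 3 · PE1,0: acc=0; fwd→0 fwd↓0
OS (2×2 grid), PE[1][0]:
  step 0 · PE1,0: acc=0; fwd→0 fwd↓0
  step 1 · PE1,0: acc=10; fwd→5 fwd↓2
  step 2 · PE1,0: acc=59; fwd→7 fwd↓7
  step 3 · PE1,0: acc=101; fwd→6 fwd↓7
RS (2×3 grid), PE[1][0]:
  step 0 · PE1,0: acc=0; fwd→0 fwd↓0
  step 1 · PE1,0: acc=10; fwd→10 fwd↓2
  step 2 · PE1,0: acc=30; fwd→30 fwd↓6
  step 3 · PE1,0: acc=0; fwd→0 fwd↓0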